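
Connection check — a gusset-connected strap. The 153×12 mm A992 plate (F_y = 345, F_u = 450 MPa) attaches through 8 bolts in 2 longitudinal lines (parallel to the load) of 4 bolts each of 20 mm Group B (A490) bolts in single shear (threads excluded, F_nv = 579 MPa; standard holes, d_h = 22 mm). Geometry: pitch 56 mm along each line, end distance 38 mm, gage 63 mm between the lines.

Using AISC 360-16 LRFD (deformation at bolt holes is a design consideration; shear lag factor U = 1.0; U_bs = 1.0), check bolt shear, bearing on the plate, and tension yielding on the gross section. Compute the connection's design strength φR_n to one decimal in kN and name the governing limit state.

Bolt shear: A_b = π(20)²/4 = 314.16 mm². φR_n = 0.75 × 579 × 314.16 × 8 × 1 = 1091.4 kN.
Bearing (12 mm plate, F_u = 450 MPa): end bolts L_c = 38 − 22/2 = 27, R_n = min(1.2×27×12×450, 2.4×20×12×450) = 174.96 kN/bolt; interior L_c = 56 − 22 = 34, R_n = 220.32 kN/bolt. φR_n = 0.75 × (2×174.96 + 6×220.32) = 1253.9 kN.
Tension yield (gross): A_g = 153×12 = 1836 mm². φR_n = 0.90 × 345 × 1836 = 570.1 kN.
Governing: min(1091.4, 1253.9, 570.1) = 570.1 kN → gross-section yield.

570.1 kN (gross-section yield governs)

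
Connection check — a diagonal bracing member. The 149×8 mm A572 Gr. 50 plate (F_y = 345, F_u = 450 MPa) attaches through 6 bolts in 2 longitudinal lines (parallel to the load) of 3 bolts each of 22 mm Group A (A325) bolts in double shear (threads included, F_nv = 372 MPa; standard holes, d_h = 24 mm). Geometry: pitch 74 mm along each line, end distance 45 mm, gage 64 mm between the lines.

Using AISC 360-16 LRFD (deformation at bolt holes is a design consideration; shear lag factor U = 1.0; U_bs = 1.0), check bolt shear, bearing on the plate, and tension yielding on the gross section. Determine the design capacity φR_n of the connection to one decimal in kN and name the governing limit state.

370.1 kN (gross-section yield governs)

Bolt shear: A_b = π(22)²/4 = 380.13 mm². φR_n = 0.75 × 372 × 380.13 × 6 × 2 = 1272.7 kN.
Bearing (8 mm plate, F_u = 450 MPa): end bolts L_c = 45 − 24/2 = 33, R_n = min(1.2×33×8×450, 2.4×22×8×450) = 142.56 kN/bolt; interior L_c = 74 − 24 = 50, R_n = 190.08 kN/bolt. φR_n = 0.75 × (2×142.56 + 4×190.08) = 784.1 kN.
Tension yield (gross): A_g = 149×8 = 1192 mm². φR_n = 0.90 × 345 × 1192 = 370.1 kN.
Governing: min(1272.7, 784.1, 370.1) = 370.1 kN → gross-section yield.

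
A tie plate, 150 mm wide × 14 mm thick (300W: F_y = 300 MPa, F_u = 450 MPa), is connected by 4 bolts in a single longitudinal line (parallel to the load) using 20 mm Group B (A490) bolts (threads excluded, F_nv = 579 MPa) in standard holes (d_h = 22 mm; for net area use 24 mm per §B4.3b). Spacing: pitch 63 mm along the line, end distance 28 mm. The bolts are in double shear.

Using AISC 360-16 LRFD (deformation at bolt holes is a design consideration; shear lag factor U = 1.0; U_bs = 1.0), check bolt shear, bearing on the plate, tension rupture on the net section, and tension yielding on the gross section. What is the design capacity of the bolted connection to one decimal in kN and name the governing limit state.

Bolt shear: A_b = π(20)²/4 = 314.16 mm². φR_n = 0.75 × 579 × 314.16 × 4 × 2 = 1091.4 kN.
Bearing (14 mm plate, F_u = 450 MPa): end bolts L_c = 28 − 22/2 = 17, R_n = min(1.2×17×14×450, 2.4×20×14×450) = 128.52 kN/bolt; interior L_c = 63 − 22 = 41, R_n = 302.4 kN/bolt. φR_n = 0.75 × (1×128.52 + 3×302.4) = 776.8 kN.
Tension rupture (net): A_n = (150 − 1×24)×14 = 1764 mm² (U = 1.0, A_e = A_n). φR_n = 0.75 × 450 × 1764 = 595.4 kN.
Tension yield (gross): A_g = 150×14 = 2100 mm². φR_n = 0.90 × 300 × 2100 = 567.0 kN.
Governing: min(1091.4, 776.8, 595.4, 567.0) = 567.0 kN → gross-section yield.

567.0 kN (gross-section yield governs)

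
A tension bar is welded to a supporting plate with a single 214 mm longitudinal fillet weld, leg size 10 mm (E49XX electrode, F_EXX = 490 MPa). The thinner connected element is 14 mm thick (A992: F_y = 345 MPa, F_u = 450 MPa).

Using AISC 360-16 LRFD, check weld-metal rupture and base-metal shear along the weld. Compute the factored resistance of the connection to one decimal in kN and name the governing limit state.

Weld metal: throat = 0.707×10 = 7.07 mm, L = 214 mm. φR_n = 0.75 × 0.6 × 490 × 7.07 × 214 = 333.6 kN.
Base metal shear (14 mm plate): yield φR_n = 1.0×0.6×345×14×214 = 620.2 kN; rupture φR_n = 0.75×0.6×450×14×214 = 606.7 kN; take 606.7 kN (rupture).
Governing: min(333.6, 606.7) = 333.6 kN → weld metal.

333.6 kN (weld metal governs)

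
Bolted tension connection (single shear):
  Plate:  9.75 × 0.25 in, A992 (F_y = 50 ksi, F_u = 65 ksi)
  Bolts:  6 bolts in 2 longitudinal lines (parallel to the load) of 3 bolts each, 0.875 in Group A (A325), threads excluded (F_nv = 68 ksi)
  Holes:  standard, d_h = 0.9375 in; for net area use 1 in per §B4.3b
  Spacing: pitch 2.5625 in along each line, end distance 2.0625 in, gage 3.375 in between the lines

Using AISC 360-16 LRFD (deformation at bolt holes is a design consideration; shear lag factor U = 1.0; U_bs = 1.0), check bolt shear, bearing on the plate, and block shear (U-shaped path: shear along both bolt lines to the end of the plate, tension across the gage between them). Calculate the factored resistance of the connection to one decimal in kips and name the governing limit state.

Bolt shear: A_b = π(0.875)²/4 = 0.60132 in². φR_n = 0.75 × 68 × 0.60132 × 6 × 1 = 184.0 kips.
Bearing (0.25 in plate, F_u = 65 ksi): end bolts L_c = 2.0625 − 0.9375/2 = 1.59375, R_n = min(1.2×1.59375×0.25×65, 2.4×0.875×0.25×65) = 31.078 kips/bolt; interior L_c = 2.5625 − 0.9375 = 1.625, R_n = 31.688 kips/bolt. φR_n = 0.75 × (2×31.078 + 4×31.688) = 141.7 kips.
Block shear: shear path 2×[2.0625+2×2.5625] = 2×7.1875 in, A_gv = 3.5938, A_nv = 2×(7.1875 − 2.5×1)×0.25 = 2.3438 in²; tension across gage: (3.375 − 1×1)×0.25 = 0.59375 in². R_n = min(0.6×65×2.3438, 0.6×50×3.5938) + 1.0×65×0.59375 = min(91.408, 107.81) + 38.594 = 130 kips. φR_n = 0.75 × 130 = 97.5 kips.
Governing: min(184.0, 141.7, 97.5) = 97.5 kips → block shear.

97.5 kips (block shear governs)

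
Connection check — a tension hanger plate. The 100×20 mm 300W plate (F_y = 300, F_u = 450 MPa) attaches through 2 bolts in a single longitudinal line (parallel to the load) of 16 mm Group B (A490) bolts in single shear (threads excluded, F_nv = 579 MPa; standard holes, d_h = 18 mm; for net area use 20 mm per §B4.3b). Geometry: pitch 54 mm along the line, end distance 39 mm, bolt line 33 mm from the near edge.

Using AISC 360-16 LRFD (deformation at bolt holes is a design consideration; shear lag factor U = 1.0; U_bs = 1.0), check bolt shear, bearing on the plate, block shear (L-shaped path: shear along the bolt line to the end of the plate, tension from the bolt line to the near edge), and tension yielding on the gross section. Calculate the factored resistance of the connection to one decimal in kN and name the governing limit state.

174.6 kN (bolt shear governs)

Bolt shear: A_b = π(16)²/4 = 201.06 mm². φR_n = 0.75 × 579 × 201.06 × 2 × 1 = 174.6 kN.
Bearing (20 mm plate, F_u = 450 MPa): end bolts L_c = 39 − 18/2 = 30, R_n = min(1.2×30×20×450, 2.4×16×20×450) = 324 kN/bolt; interior L_c = 54 − 18 = 36, R_n = 345.6 kN/bolt. φR_n = 0.75 × (1×324 + 1×345.6) = 502.2 kN.
Block shear: shear path 1×[39+1×54] = 1×93 mm, A_gv = 1860, A_nv = 1×(93 − 1.5×20)×20 = 1260 mm²; tension to near edge: (33 − 0.5×20)×20 = 460 mm². R_n = min(0.6×450×1260, 0.6×300×1860) + 1.0×450×460 = min(340.2, 334.8) + 207 = 541.8 kN. φR_n = 0.75 × 541.8 = 406.4 kN.
Tension yield (gross): A_g = 100×20 = 2000 mm². φR_n = 0.90 × 300 × 2000 = 540.0 kN.
Governing: min(174.6, 502.2, 406.4, 540.0) = 174.6 kN → bolt shear.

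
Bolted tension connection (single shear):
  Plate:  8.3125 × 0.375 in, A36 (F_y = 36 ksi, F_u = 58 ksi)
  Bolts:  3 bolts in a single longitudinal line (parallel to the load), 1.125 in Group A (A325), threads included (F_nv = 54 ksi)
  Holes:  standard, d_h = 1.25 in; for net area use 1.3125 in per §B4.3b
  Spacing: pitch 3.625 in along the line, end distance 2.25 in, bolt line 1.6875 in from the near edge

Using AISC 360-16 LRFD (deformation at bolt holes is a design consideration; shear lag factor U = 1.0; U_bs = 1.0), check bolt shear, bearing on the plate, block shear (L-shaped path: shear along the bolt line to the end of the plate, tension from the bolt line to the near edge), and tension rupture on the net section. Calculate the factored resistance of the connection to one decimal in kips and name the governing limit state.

Bolt shear: A_b = π(1.125)²/4 = 0.99402 in². φR_n = 0.75 × 54 × 0.99402 × 3 × 1 = 120.8 kips.
Bearing (0.375 in plate, F_u = 58 ksi): end bolts L_c = 2.25 − 1.25/2 = 1.625, R_n = min(1.2×1.625×0.375×58, 2.4×1.125×0.375×58) = 42.413 kips/bolt; interior L_c = 3.625 − 1.25 = 2.375, R_n = 58.725 kips/bolt. φR_n = 0.75 × (1×42.413 + 2×58.725) = 119.9 kips.
Block shear: shear path 1×[2.25+2×3.625] = 1×9.5 in, A_gv = 3.5625, A_nv = 1×(9.5 − 2.5×1.3125)×0.375 = 2.332 in²; tension to near edge: (1.6875 − 0.5×1.3125)×0.375 = 0.38672 in². R_n = min(0.6×58×2.332, 0.6×36×3.5625) + 1.0×58×0.38672 = min(81.154, 76.95) + 22.43 = 99.38 kips. φR_n = 0.75 × 99.38 = 74.5 kips.
Tension rupture (net): A_n = (8.3125 − 1×1.3125)×0.375 = 2.625 in² (U = 1.0, A_e = A_n). φR_n = 0.75 × 58 × 2.625 = 114.2 kips.
Governing: min(120.8, 119.9, 74.5, 114.2) = 74.5 kips → block shear.

74.5 kips (block shear governs)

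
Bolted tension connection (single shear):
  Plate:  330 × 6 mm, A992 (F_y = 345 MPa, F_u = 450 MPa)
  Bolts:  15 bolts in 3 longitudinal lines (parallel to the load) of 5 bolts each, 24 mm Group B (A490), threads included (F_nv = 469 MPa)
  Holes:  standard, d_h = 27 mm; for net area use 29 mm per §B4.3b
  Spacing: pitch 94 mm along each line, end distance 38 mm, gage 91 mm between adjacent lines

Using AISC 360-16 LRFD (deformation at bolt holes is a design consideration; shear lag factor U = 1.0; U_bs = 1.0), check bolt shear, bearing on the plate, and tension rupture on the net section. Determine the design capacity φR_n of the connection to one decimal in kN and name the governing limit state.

Bolt shear: A_b = π(24)²/4 = 452.39 mm². φR_n = 0.75 × 469 × 452.39 × 15 × 1 = 2386.9 kN.
Bearing (6 mm plate, F_u = 450 MPa): end bolts L_c = 38 − 27/2 = 24.5, R_n = min(1.2×24.5×6×450, 2.4×24×6×450) = 79.38 kN/bolt; interior L_c = 94 − 27 = 67, R_n = 155.52 kN/bolt. φR_n = 0.75 × (3×79.38 + 12×155.52) = 1578.3 kN.
Tension rupture (net): A_n = (330 − 3×29)×6 = 1458 mm² (U = 1.0, A_e = A_n). φR_n = 0.75 × 450 × 1458 = 492.1 kN.
Governing: min(2386.9, 1578.3, 492.1) = 492.1 kN → net-section rupture.

492.1 kN (net-section rupture governs)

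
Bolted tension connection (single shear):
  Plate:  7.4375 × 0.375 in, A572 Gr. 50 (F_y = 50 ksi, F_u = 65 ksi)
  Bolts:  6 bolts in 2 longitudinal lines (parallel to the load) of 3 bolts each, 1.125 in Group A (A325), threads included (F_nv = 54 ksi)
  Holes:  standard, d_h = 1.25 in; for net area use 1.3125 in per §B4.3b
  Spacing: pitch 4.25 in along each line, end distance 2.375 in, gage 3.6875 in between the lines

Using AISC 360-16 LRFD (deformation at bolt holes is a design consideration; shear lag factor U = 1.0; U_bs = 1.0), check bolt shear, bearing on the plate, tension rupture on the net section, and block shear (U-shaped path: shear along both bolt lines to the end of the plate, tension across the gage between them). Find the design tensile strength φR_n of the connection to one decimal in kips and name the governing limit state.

Bolt shear: A_b = π(1.125)²/4 = 0.99402 in². φR_n = 0.75 × 54 × 0.99402 × 6 × 1 = 241.5 kips.
Bearing (0.375 in plate, F_u = 65 ksi): end bolts L_c = 2.375 − 1.25/2 = 1.75, R_n = min(1.2×1.75×0.375×65, 2.4×1.125×0.375×65) = 51.188 kips/bolt; interior L_c = 4.25 − 1.25 = 3, R_n = 65.813 kips/bolt. φR_n = 0.75 × (2×51.188 + 4×65.813) = 274.2 kips.
Tension rupture (net): A_n = (7.4375 − 2×1.3125)×0.375 = 1.8047 in² (U = 1.0, A_e = A_n). φR_n = 0.75 × 65 × 1.8047 = 88.0 kips.
Block shear: shear path 2×[2.375+2×4.25] = 2×10.875 in, A_gv = 8.1563, A_nv = 2×(10.875 − 2.5×1.3125)×0.375 = 5.6953 in²; tension across gage: (3.6875 − 1×1.3125)×0.375 = 0.89063 in². R_n = min(0.6×65×5.6953, 0.6×50×8.1563) + 1.0×65×0.89063 = min(222.12, 244.69) + 57.891 = 280.01 kips. φR_n = 0.75 × 280.01 = 210.0 kips.
Governing: min(241.5, 274.2, 88.0, 210.0) = 88.0 kips → net-section rupture.

88.0 kips (net-section rupture governs)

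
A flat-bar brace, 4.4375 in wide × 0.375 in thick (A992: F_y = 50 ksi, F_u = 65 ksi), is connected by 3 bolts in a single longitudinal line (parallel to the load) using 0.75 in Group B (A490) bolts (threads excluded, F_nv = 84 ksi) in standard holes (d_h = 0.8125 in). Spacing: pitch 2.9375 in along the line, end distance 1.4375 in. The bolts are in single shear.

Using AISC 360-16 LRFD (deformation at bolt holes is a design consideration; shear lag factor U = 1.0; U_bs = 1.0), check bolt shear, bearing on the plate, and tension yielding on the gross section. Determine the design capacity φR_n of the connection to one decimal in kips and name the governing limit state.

74.9 kips (gross-section yield governs)

Bolt shear: A_b = π(0.75)²/4 = 0.44179 in². φR_n = 0.75 × 84 × 0.44179 × 3 × 1 = 83.5 kips.
Bearing (0.375 in plate, F_u = 65 ksi): end bolts L_c = 1.4375 − 0.8125/2 = 1.03125, R_n = min(1.2×1.03125×0.375×65, 2.4×0.75×0.375×65) = 30.164 kips/bolt; interior L_c = 2.9375 − 0.8125 = 2.125, R_n = 43.875 kips/bolt. φR_n = 0.75 × (1×30.164 + 2×43.875) = 88.4 kips.
Tension yield (gross): A_g = 4.4375×0.375 = 1.6641 in². φR_n = 0.90 × 50 × 1.6641 = 74.9 kips.
Governing: min(83.5, 88.4, 74.9) = 74.9 kips → gross-section yield.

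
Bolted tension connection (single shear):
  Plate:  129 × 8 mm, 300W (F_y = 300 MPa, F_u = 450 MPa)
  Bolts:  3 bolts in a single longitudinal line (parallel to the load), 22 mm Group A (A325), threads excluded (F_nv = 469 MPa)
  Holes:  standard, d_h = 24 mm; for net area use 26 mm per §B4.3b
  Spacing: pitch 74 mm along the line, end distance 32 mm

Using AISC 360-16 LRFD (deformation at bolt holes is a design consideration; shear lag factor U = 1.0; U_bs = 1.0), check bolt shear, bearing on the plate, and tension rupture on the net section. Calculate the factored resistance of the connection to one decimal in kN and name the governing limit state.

Bolt shear: A_b = π(22)²/4 = 380.13 mm². φR_n = 0.75 × 469 × 380.13 × 3 × 1 = 401.1 kN.
Bearing (8 mm plate, F_u = 450 MPa): end bolts L_c = 32 − 24/2 = 20, R_n = min(1.2×20×8×450, 2.4×22×8×450) = 86.4 kN/bolt; interior L_c = 74 − 24 = 50, R_n = 190.08 kN/bolt. φR_n = 0.75 × (1×86.4 + 2×190.08) = 349.9 kN.
Tension rupture (net): A_n = (129 − 1×26)×8 = 824 mm² (U = 1.0, A_e = A_n). φR_n = 0.75 × 450 × 824 = 278.1 kN.
Governing: min(401.1, 349.9, 278.1) = 278.1 kN → net-section rupture.

278.1 kN (net-section rupture governs)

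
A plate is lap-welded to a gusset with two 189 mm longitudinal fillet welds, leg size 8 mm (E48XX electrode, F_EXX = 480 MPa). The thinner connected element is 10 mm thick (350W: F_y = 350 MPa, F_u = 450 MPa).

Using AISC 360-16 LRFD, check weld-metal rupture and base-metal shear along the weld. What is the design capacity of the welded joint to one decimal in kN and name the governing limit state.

461.8 kN (weld metal governs)

Weld metal: throat = 0.707×8 = 5.656 mm, L = 2×189 = 378 mm. φR_n = 0.75 × 0.6 × 480 × 5.656 × 378 = 461.8 kN.
Base metal shear (10 mm plate): yield φR_n = 1.0×0.6×350×10×378 = 793.8 kN; rupture φR_n = 0.75×0.6×450×10×378 = 765.5 kN; take 765.5 kN (rupture).
Governing: min(461.8, 765.5) = 461.8 kN → weld metal.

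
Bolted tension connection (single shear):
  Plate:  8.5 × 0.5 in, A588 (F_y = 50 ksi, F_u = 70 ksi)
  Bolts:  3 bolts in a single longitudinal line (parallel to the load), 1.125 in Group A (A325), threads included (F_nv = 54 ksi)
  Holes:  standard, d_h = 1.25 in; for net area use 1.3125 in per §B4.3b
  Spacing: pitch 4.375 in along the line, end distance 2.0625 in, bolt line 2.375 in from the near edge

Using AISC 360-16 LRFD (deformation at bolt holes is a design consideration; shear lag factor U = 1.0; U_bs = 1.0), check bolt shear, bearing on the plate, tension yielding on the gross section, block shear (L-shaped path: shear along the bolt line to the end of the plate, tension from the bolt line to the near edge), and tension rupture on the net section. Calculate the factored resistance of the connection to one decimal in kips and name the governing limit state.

Bolt shear: A_b = π(1.125)²/4 = 0.99402 in². φR_n = 0.75 × 54 × 0.99402 × 3 × 1 = 120.8 kips.
Bearing (0.5 in plate, F_u = 70 ksi): end bolts L_c = 2.0625 − 1.25/2 = 1.4375, R_n = min(1.2×1.4375×0.5×70, 2.4×1.125×0.5×70) = 60.375 kips/bolt; interior L_c = 4.375 − 1.25 = 3.125, R_n = 94.5 kips/bolt. φR_n = 0.75 × (1×60.375 + 2×94.5) = 187.0 kips.
Tension yield (gross): A_g = 8.5×0.5 = 4.25 in². φR_n = 0.90 × 50 × 4.25 = 191.3 kips.
Block shear: shear path 1×[2.0625+2×4.375] = 1×10.8125 in, A_gv = 5.4063, A_nv = 1×(10.8125 − 2.5×1.3125)×0.5 = 3.7656 in²; tension to near edge: (2.375 − 0.5×1.3125)×0.5 = 0.85938 in². R_n = min(0.6×70×3.7656, 0.6×50×5.4063) + 1.0×70×0.85938 = min(158.16, 162.19) + 60.157 = 218.32 kips. φR_n = 0.75 × 218.32 = 163.7 kips.
Tension rupture (net): A_n = (8.5 − 1×1.3125)×0.5 = 3.5938 in² (U = 1.0, A_e = A_n). φR_n = 0.75 × 70 × 3.5938 = 188.7 kips.
Governing: min(120.8, 187.0, 191.3, 163.7, 188.7) = 120.8 kips → bolt shear.

120.8 kips (bolt shear governs)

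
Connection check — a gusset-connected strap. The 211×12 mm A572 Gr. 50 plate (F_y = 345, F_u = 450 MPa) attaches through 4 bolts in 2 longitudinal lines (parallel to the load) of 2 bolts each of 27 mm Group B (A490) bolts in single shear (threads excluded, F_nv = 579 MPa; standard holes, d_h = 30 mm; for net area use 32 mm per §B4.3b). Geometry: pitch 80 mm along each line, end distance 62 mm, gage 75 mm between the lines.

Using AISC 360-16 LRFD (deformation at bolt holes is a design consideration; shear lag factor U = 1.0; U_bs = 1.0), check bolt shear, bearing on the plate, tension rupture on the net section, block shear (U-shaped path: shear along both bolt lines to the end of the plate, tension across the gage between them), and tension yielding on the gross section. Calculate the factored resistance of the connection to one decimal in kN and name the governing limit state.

Bolt shear: A_b = π(27)²/4 = 572.56 mm². φR_n = 0.75 × 579 × 572.56 × 4 × 1 = 994.5 kN.
Bearing (12 mm plate, F_u = 450 MPa): end bolts L_c = 62 − 30/2 = 47, R_n = min(1.2×47×12×450, 2.4×27×12×450) = 304.56 kN/bolt; interior L_c = 80 − 30 = 50, R_n = 324 kN/bolt. φR_n = 0.75 × (2×304.56 + 2×324) = 942.8 kN.
Tension rupture (net): A_n = (211 − 2×32)×12 = 1764 mm² (U = 1.0, A_e = A_n). φR_n = 0.75 × 450 × 1764 = 595.4 kN.
Block shear: shear path 2×[62+1×80] = 2×142 mm, A_gv = 3408, A_nv = 2×(142 − 1.5×32)×12 = 2256 mm²; tension across gage: (75 − 1×32)×12 = 516 mm². R_n = min(0.6×450×2256, 0.6×345×3408) + 1.0×450×516 = min(609.12, 705.46) + 232.2 = 841.32 kN. φR_n = 0.75 × 841.32 = 631.0 kN.
Tension yield (gross): A_g = 211×12 = 2532 mm². φR_n = 0.90 × 345 × 2532 = 786.2 kN.
Governing: min(994.5, 942.8, 595.4, 631.0, 786.2) = 595.4 kN → net-section rupture.

595.4 kN (net-section rupture governs)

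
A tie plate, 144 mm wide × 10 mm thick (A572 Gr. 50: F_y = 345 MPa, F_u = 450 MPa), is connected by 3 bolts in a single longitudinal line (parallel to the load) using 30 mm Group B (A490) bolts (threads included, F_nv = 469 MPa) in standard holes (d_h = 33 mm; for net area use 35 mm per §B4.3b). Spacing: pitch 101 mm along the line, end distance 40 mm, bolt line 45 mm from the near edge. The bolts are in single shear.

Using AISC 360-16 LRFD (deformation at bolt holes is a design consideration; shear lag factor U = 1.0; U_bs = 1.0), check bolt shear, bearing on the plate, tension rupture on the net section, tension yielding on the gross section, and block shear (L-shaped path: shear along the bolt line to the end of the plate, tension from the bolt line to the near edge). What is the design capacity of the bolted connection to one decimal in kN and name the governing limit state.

367.9 kN (net-section rupture governs)

Bolt shear: A_b = π(30)²/4 = 706.86 mm². φR_n = 0.75 × 469 × 706.86 × 3 × 1 = 745.9 kN.
Bearing (10 mm plate, F_u = 450 MPa): end bolts L_c = 40 − 33/2 = 23.5, R_n = min(1.2×23.5×10×450, 2.4×30×10×450) = 126.9 kN/bolt; interior L_c = 101 − 33 = 68, R_n = 324 kN/bolt. φR_n = 0.75 × (1×126.9 + 2×324) = 581.2 kN.
Tension rupture (net): A_n = (144 − 1×35)×10 = 1090 mm² (U = 1.0, A_e = A_n). φR_n = 0.75 × 450 × 1090 = 367.9 kN.
Tension yield (gross): A_g = 144×10 = 1440 mm². φR_n = 0.90 × 345 × 1440 = 447.1 kN.
Block shear: shear path 1×[40+2×101] = 1×242 mm, A_gv = 2420, A_nv = 1×(242 − 2.5×35)×10 = 1545 mm²; tension to near edge: (45 − 0.5×35)×10 = 275 mm². R_n = min(0.6×450×1545, 0.6×345×2420) + 1.0×450×275 = min(417.15, 500.94) + 123.75 = 540.9 kN. φR_n = 0.75 × 540.9 = 405.7 kN.
Governing: min(745.9, 581.2, 367.9, 447.1, 405.7) = 367.9 kN → net-section rupture.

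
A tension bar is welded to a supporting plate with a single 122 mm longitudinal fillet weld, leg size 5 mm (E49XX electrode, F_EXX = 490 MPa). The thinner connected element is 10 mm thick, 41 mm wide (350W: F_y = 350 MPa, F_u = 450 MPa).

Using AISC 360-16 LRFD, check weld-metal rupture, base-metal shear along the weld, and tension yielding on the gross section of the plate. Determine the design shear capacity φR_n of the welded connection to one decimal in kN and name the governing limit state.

Weld metal: throat = 0.707×5 = 3.535 mm, L = 122 mm. φR_n = 0.75 × 0.6 × 490 × 3.535 × 122 = 95.1 kN.
Base metal shear (10 mm plate): yield φR_n = 1.0×0.6×350×10×122 = 256.2 kN; rupture φR_n = 0.75×0.6×450×10×122 = 247.1 kN; take 247.1 kN (rupture).
Tension yield (gross): A_g = 41×10 = 410 mm². φR_n = 0.90 × 350 × 410 = 129.2 kN.
Governing: min(95.1, 247.1, 129.2) = 95.1 kN → weld metal.

95.1 kN (weld metal governs)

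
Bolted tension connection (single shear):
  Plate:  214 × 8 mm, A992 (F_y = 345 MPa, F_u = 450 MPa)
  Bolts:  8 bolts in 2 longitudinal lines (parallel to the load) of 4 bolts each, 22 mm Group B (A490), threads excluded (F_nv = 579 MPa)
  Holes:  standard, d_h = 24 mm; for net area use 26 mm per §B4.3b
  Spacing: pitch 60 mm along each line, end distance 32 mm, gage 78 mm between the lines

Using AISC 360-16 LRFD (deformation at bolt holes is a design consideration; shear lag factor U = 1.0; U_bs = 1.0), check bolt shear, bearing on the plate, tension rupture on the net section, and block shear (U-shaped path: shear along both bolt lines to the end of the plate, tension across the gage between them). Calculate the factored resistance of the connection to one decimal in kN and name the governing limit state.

437.4 kN (net-section rupture governs)

Bolt shear: A_b = π(22)²/4 = 380.13 mm². φR_n = 0.75 × 579 × 380.13 × 8 × 1 = 1320.6 kN.
Bearing (8 mm plate, F_u = 450 MPa): end bolts L_c = 32 − 24/2 = 20, R_n = min(1.2×20×8×450, 2.4×22×8×450) = 86.4 kN/bolt; interior L_c = 60 − 24 = 36, R_n = 155.52 kN/bolt. φR_n = 0.75 × (2×86.4 + 6×155.52) = 829.4 kN.
Tension rupture (net): A_n = (214 − 2×26)×8 = 1296 mm² (U = 1.0, A_e = A_n). φR_n = 0.75 × 450 × 1296 = 437.4 kN.
Block shear: shear path 2×[32+3×60] = 2×212 mm, A_gv = 3392, A_nv = 2×(212 − 3.5×26)×8 = 1936 mm²; tension across gage: (78 − 1×26)×8 = 416 mm². R_n = min(0.6×450×1936, 0.6×345×3392) + 1.0×450×416 = min(522.72, 702.14) + 187.2 = 709.92 kN. φR_n = 0.75 × 709.92 = 532.4 kN.
Governing: min(1320.6, 829.4, 437.4, 532.4) = 437.4 kN → net-section rupture.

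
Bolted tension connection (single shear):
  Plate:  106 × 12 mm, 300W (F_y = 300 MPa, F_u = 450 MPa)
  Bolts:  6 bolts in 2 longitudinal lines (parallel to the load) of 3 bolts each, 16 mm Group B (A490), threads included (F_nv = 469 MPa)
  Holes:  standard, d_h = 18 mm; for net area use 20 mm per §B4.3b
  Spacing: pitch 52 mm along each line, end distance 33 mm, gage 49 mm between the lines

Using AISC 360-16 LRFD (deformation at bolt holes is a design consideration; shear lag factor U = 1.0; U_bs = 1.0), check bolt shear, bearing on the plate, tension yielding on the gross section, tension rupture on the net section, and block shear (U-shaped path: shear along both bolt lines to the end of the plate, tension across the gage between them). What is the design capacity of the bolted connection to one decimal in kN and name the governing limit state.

267.3 kN (net-section rupture governs)

Bolt shear: A_b = π(16)²/4 = 201.06 mm². φR_n = 0.75 × 469 × 201.06 × 6 × 1 = 424.3 kN.
Bearing (12 mm plate, F_u = 450 MPa): end bolts L_c = 33 − 18/2 = 24, R_n = min(1.2×24×12×450, 2.4×16×12×450) = 155.52 kN/bolt; interior L_c = 52 − 18 = 34, R_n = 207.36 kN/bolt. φR_n = 0.75 × (2×155.52 + 4×207.36) = 855.4 kN.
Tension yield (gross): A_g = 106×12 = 1272 mm². φR_n = 0.90 × 300 × 1272 = 343.4 kN.
Tension rupture (net): A_n = (106 − 2×20)×12 = 792 mm² (U = 1.0, A_e = A_n). φR_n = 0.75 × 450 × 792 = 267.3 kN.
Block shear: shear path 2×[33+2×52] = 2×137 mm, A_gv = 3288, A_nv = 2×(137 − 2.5×20)×12 = 2088 mm²; tension across gage: (49 − 1×20)×12 = 348 mm². R_n = min(0.6×450×2088, 0.6×300×3288) + 1.0×450×348 = min(563.76, 591.84) + 156.6 = 720.36 kN. φR_n = 0.75 × 720.36 = 540.3 kN.
Governing: min(424.3, 855.4, 343.4, 267.3, 540.3) = 267.3 kN → net-section rupture.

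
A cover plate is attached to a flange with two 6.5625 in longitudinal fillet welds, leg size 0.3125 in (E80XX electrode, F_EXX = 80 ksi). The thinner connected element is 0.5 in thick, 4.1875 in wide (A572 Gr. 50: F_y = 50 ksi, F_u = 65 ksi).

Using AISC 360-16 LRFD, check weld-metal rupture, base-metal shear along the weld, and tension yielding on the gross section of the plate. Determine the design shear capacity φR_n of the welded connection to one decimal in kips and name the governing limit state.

94.2 kips (gross-section yield governs)

Weld metal: throat = 0.707×0.3125 = 0.22094 in, L = 2×6.5625 = 13.125 in. φR_n = 0.75 × 0.6 × 80 × 0.22094 × 13.125 = 104.4 kips.
Base metal shear (0.5 in plate): yield φR_n = 1.0×0.6×50×0.5×13.125 = 196.9 kips; rupture φR_n = 0.75×0.6×65×0.5×13.125 = 192.0 kips; take 192.0 kips (rupture).
Tension yield (gross): A_g = 4.1875×0.5 = 2.0938 in². φR_n = 0.90 × 50 × 2.0938 = 94.2 kips.
Governing: min(104.4, 192.0, 94.2) = 94.2 kips → gross-section yield.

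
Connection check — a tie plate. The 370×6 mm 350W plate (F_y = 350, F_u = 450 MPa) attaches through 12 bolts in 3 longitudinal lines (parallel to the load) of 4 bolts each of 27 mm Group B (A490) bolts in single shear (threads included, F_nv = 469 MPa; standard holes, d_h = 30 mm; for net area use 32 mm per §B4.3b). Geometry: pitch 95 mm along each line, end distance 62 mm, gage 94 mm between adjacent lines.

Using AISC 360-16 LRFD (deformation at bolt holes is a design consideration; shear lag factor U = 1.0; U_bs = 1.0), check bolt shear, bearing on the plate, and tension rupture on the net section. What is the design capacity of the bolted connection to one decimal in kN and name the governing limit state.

Bolt shear: A_b = π(27)²/4 = 572.56 mm². φR_n = 0.75 × 469 × 572.56 × 12 × 1 = 2416.8 kN.
Bearing (6 mm plate, F_u = 450 MPa): end bolts L_c = 62 − 30/2 = 47, R_n = min(1.2×47×6×450, 2.4×27×6×450) = 152.28 kN/bolt; interior L_c = 95 − 30 = 65, R_n = 174.96 kN/bolt. φR_n = 0.75 × (3×152.28 + 9×174.96) = 1523.6 kN.
Tension rupture (net): A_n = (370 − 3×32)×6 = 1644 mm² (U = 1.0, A_e = A_n). φR_n = 0.75 × 450 × 1644 = 554.9 kN.
Governing: min(2416.8, 1523.6, 554.9) = 554.9 kN → net-section rupture.

554.9 kN (net-section rupture governs)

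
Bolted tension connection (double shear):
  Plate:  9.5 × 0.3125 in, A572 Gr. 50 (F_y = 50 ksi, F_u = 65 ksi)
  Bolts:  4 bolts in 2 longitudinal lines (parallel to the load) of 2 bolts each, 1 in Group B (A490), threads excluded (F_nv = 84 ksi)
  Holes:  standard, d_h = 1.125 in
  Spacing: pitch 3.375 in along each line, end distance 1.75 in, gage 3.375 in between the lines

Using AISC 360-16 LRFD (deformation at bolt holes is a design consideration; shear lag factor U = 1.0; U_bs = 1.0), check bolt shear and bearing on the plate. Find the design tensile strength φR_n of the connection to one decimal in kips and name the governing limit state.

116.5 kips (bearing governs)

Bolt shear: A_b = π(1)²/4 = 0.7854 in². φR_n = 0.75 × 84 × 0.7854 × 4 × 2 = 395.8 kips.
Bearing (0.3125 in plate, F_u = 65 ksi): end bolts L_c = 1.75 − 1.125/2 = 1.1875, R_n = min(1.2×1.1875×0.3125×65, 2.4×1×0.3125×65) = 28.945 kips/bolt; interior L_c = 3.375 − 1.125 = 2.25, R_n = 48.75 kips/bolt. φR_n = 0.75 × (2×28.945 + 2×48.75) = 116.5 kips.
Governing: min(395.8, 116.5) = 116.5 kips → bearing.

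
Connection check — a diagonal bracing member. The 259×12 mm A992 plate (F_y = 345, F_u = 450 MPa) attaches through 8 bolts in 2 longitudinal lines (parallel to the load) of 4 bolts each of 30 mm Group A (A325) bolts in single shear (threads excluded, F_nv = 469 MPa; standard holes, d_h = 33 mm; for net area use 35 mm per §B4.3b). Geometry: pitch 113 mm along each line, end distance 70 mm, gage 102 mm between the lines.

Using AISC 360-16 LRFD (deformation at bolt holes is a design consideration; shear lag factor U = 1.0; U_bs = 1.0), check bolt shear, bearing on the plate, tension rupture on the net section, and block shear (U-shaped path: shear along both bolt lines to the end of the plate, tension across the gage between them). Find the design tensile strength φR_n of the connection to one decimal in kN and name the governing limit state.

765.5 kN (net-section rupture governs)

Bolt shear: A_b = π(30)²/4 = 706.86 mm². φR_n = 0.75 × 469 × 706.86 × 8 × 1 = 1989.1 kN.
Bearing (12 mm plate, F_u = 450 MPa): end bolts L_c = 70 − 33/2 = 53.5, R_n = min(1.2×53.5×12×450, 2.4×30×12×450) = 346.68 kN/bolt; interior L_c = 113 − 33 = 80, R_n = 388.8 kN/bolt. φR_n = 0.75 × (2×346.68 + 6×388.8) = 2269.6 kN.
Tension rupture (net): A_n = (259 − 2×35)×12 = 2268 mm² (U = 1.0, A_e = A_n). φR_n = 0.75 × 450 × 2268 = 765.5 kN.
Block shear: shear path 2×[70+3×113] = 2×409 mm, A_gv = 9816, A_nv = 2×(409 − 3.5×35)×12 = 6876 mm²; tension across gage: (102 − 1×35)×12 = 804 mm². R_n = min(0.6×450×6876, 0.6×345×9816) + 1.0×450×804 = min(1856.5, 2031.9) + 361.8 = 2218.3 kN. φR_n = 0.75 × 2218.3 = 1663.7 kN.
Governing: min(1989.1, 2269.6, 765.5, 1663.7) = 765.5 kN → net-section rupture.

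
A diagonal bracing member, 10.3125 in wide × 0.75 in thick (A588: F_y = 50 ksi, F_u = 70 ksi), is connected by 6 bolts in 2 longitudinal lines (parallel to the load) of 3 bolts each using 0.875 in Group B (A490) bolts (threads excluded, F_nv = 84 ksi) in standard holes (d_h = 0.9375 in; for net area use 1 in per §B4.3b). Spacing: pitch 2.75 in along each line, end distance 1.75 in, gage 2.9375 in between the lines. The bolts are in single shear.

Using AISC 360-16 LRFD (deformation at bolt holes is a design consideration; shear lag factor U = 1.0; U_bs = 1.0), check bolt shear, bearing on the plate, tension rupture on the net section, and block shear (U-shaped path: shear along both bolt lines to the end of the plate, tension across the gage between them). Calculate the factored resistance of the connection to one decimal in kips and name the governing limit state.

227.3 kips (bolt shear governs)

Bolt shear: A_b = π(0.875)²/4 = 0.60132 in². φR_n = 0.75 × 84 × 0.60132 × 6 × 1 = 227.3 kips.
Bearing (0.75 in plate, F_u = 70 ksi): end bolts L_c = 1.75 − 0.9375/2 = 1.28125, R_n = min(1.2×1.28125×0.75×70, 2.4×0.875×0.75×70) = 80.719 kips/bolt; interior L_c = 2.75 − 0.9375 = 1.8125, R_n = 110.25 kips/bolt. φR_n = 0.75 × (2×80.719 + 4×110.25) = 451.8 kips.
Tension rupture (net): A_n = (10.3125 − 2×1)×0.75 = 6.2344 in² (U = 1.0, A_e = A_n). φR_n = 0.75 × 70 × 6.2344 = 327.3 kips.
Block shear: shear path 2×[1.75+2×2.75] = 2×7.25 in, A_gv = 10.875, A_nv = 2×(7.25 − 2.5×1)×0.75 = 7.125 in²; tension across gage: (2.9375 − 1×1)×0.75 = 1.4531 in². R_n = min(0.6×70×7.125, 0.6×50×10.875) + 1.0×70×1.4531 = min(299.25, 326.25) + 101.72 = 400.97 kips. φR_n = 0.75 × 400.97 = 300.7 kips.
Governing: min(227.3, 451.8, 327.3, 300.7) = 227.3 kips → bolt shear.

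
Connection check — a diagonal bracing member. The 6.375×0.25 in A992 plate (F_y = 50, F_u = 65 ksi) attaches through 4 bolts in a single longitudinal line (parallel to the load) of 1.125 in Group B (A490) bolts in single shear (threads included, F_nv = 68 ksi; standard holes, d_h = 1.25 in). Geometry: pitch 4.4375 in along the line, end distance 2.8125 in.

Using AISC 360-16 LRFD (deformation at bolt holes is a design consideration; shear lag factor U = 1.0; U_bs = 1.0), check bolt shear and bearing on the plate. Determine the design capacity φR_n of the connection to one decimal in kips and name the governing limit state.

Bolt shear: A_b = π(1.125)²/4 = 0.99402 in². φR_n = 0.75 × 68 × 0.99402 × 4 × 1 = 202.8 kips.
Bearing (0.25 in plate, F_u = 65 ksi): end bolts L_c = 2.8125 − 1.25/2 = 2.1875, R_n = min(1.2×2.1875×0.25×65, 2.4×1.125×0.25×65) = 42.656 kips/bolt; interior L_c = 4.4375 − 1.25 = 3.1875, R_n = 43.875 kips/bolt. φR_n = 0.75 × (1×42.656 + 3×43.875) = 130.7 kips.
Governing: min(202.8, 130.7) = 130.7 kips → bearing.

130.7 kips (bearing governs)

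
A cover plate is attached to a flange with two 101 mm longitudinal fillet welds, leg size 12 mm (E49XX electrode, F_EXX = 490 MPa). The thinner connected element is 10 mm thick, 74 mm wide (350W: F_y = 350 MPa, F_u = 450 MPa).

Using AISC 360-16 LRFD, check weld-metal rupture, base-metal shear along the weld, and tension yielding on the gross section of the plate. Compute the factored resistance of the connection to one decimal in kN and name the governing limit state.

233.1 kN (gross-section yield governs)

Weld metal: throat = 0.707×12 = 8.484 mm, L = 2×101 = 202 mm. φR_n = 0.75 × 0.6 × 490 × 8.484 × 202 = 377.9 kN.
Base metal shear (10 mm plate): yield φR_n = 1.0×0.6×350×10×202 = 424.2 kN; rupture φR_n = 0.75×0.6×450×10×202 = 409.1 kN; take 409.1 kN (rupture).
Tension yield (gross): A_g = 74×10 = 740 mm². φR_n = 0.90 × 350 × 740 = 233.1 kN.
Governing: min(377.9, 409.1, 233.1) = 233.1 kN → gross-section yield.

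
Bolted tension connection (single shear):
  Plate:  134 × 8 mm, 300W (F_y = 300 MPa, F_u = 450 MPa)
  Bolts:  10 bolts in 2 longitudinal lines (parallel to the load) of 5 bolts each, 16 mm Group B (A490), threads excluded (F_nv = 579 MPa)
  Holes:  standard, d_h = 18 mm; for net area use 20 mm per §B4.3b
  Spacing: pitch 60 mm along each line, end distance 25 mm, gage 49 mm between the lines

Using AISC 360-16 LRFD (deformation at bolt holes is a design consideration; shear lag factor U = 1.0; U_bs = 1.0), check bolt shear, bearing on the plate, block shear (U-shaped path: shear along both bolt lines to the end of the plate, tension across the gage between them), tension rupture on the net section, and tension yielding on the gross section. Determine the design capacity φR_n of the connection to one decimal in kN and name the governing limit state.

253.8 kN (net-section rupture governs)

Bolt shear: A_b = π(16)²/4 = 201.06 mm². φR_n = 0.75 × 579 × 201.06 × 10 × 1 = 873.1 kN.
Bearing (8 mm plate, F_u = 450 MPa): end bolts L_c = 25 − 18/2 = 16, R_n = min(1.2×16×8×450, 2.4×16×8×450) = 69.12 kN/bolt; interior L_c = 60 − 18 = 42, R_n = 138.24 kN/bolt. φR_n = 0.75 × (2×69.12 + 8×138.24) = 933.1 kN.
Block shear: shear path 2×[25+4×60] = 2×265 mm, A_gv = 4240, A_nv = 2×(265 − 4.5×20)×8 = 2800 mm²; tension across gage: (49 − 1×20)×8 = 232 mm². R_n = min(0.6×450×2800, 0.6×300×4240) + 1.0×450×232 = min(756, 763.2) + 104.4 = 860.4 kN. φR_n = 0.75 × 860.4 = 645.3 kN.
Tension rupture (net): A_n = (134 − 2×20)×8 = 752 mm² (U = 1.0, A_e = A_n). φR_n = 0.75 × 450 × 752 = 253.8 kN.
Tension yield (gross): A_g = 134×8 = 1072 mm². φR_n = 0.90 × 300 × 1072 = 289.4 kN.
Governing: min(873.1, 933.1, 645.3, 253.8, 289.4) = 253.8 kN → net-section rupture.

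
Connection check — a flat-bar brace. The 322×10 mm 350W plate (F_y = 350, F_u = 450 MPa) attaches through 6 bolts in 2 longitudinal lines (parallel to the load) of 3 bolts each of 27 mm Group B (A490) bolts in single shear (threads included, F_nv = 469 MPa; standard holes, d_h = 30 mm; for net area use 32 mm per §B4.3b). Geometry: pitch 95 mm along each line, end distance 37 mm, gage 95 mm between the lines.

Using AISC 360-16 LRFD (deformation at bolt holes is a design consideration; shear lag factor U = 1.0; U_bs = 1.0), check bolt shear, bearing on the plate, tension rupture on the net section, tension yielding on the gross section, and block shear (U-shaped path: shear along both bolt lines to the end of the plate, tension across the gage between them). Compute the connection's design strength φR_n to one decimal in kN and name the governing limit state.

808.0 kN (block shear governs)

Bolt shear: A_b = π(27)²/4 = 572.56 mm². φR_n = 0.75 × 469 × 572.56 × 6 × 1 = 1208.4 kN.
Bearing (10 mm plate, F_u = 450 MPa): end bolts L_c = 37 − 30/2 = 22, R_n = min(1.2×22×10×450, 2.4×27×10×450) = 118.8 kN/bolt; interior L_c = 95 − 30 = 65, R_n = 291.6 kN/bolt. φR_n = 0.75 × (2×118.8 + 4×291.6) = 1053.0 kN.
Tension rupture (net): A_n = (322 − 2×32)×10 = 2580 mm² (U = 1.0, A_e = A_n). φR_n = 0.75 × 450 × 2580 = 870.8 kN.
Tension yield (gross): A_g = 322×10 = 3220 mm². φR_n = 0.90 × 350 × 3220 = 1014.3 kN.
Block shear: shear path 2×[37+2×95] = 2×227 mm, A_gv = 4540, A_nv = 2×(227 − 2.5×32)×10 = 2940 mm²; tension across gage: (95 − 1×32)×10 = 630 mm². R_n = min(0.6×450×2940, 0.6×350×4540) + 1.0×450×630 = min(793.8, 953.4) + 283.5 = 1077.3 kN. φR_n = 0.75 × 1077.3 = 808.0 kN.
Governing: min(1208.4, 1053.0, 870.8, 1014.3, 808.0) = 808.0 kN → block shear.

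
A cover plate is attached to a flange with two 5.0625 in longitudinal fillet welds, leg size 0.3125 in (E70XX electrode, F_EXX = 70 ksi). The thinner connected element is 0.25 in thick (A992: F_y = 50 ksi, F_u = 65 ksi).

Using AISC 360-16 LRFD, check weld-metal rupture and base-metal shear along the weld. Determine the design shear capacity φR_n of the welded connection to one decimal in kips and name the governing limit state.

70.5 kips (weld metal governs)

Weld metal: throat = 0.707×0.3125 = 0.22094 in, L = 2×5.0625 = 10.125 in. φR_n = 0.75 × 0.6 × 70 × 0.22094 × 10.125 = 70.5 kips.
Base metal shear (0.25 in plate): yield φR_n = 1.0×0.6×50×0.25×10.125 = 75.9 kips; rupture φR_n = 0.75×0.6×65×0.25×10.125 = 74.0 kips; take 74.0 kips (rupture).
Governing: min(70.5, 74.0) = 70.5 kips → weld metal.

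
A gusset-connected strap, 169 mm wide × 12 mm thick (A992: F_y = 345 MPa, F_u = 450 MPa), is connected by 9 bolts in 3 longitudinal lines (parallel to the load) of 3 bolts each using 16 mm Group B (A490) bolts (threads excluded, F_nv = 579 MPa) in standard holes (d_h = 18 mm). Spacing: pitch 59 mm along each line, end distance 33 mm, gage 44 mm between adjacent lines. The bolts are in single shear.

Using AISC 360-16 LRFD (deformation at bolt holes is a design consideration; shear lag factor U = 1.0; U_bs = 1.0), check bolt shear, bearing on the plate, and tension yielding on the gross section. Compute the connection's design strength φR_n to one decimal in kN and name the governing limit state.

Bolt shear: A_b = π(16)²/4 = 201.06 mm². φR_n = 0.75 × 579 × 201.06 × 9 × 1 = 785.8 kN.
Bearing (12 mm plate, F_u = 450 MPa): end bolts L_c = 33 − 18/2 = 24, R_n = min(1.2×24×12×450, 2.4×16×12×450) = 155.52 kN/bolt; interior L_c = 59 − 18 = 41, R_n = 207.36 kN/bolt. φR_n = 0.75 × (3×155.52 + 6×207.36) = 1283.0 kN.
Tension yield (gross): A_g = 169×12 = 2028 mm². φR_n = 0.90 × 345 × 2028 = 629.7 kN.
Governing: min(785.8, 1283.0, 629.7) = 629.7 kN → gross-section yield.

629.7 kN (gross-section yield governs)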